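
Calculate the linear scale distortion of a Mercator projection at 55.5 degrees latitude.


SF = 1 / cos(55.5) = 1 / 0.566406 = 1.766

1.766


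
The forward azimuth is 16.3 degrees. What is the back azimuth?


back azimuth = (16.3 + 180) mod 360 = 196.3 degrees

196.3 degrees


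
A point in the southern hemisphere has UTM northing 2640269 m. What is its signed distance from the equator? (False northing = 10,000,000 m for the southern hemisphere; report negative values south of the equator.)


For southern: actual = 2640269 - 10000000 = -7359731 m

-7359731 m


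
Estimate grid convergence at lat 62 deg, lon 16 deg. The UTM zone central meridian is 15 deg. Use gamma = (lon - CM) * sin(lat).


gamma = (16 - 15) * sin(62) = 1 * 0.882948 = 0.883 degrees

0.883 degrees


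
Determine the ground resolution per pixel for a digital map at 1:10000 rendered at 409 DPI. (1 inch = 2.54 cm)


pixel_cm = 2.54 / 409 ≈ 0.00621 cm
ground = pixel_cm * 10000 / 100 = 2.54 * 10000 / (409 * 100) = 25400 / 40900 ≈ 0.62 m

0.62 m


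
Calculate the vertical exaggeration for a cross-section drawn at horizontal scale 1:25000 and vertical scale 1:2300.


VE = horizontal_scale / vertical_scale = 25000 / 2300 ≈ 10.9

10.9x


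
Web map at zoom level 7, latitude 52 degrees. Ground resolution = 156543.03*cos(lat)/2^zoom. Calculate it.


res = 156543.03 * cos(52) / 2^7 = 156543.03 * 0.61566148 / 128 = 752.95 m/pixel

752.95 m/pixel


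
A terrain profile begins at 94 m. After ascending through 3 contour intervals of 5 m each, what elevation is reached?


elevation = 94 + 3 * 5 = 109 m

109 m


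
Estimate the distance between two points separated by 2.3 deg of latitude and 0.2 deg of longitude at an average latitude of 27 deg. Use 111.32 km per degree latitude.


dlat_km = 2.3 * 111.32 = 256.036
dlon_km = 0.2 * 111.32 * cos(27) ≈ 19.837
dist = sqrt(256.036^2 + 19.837^2) ≈ 256.8 km

256.8 km


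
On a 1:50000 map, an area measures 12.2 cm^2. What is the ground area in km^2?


ground_area = 12.2 * (50000/100)^2 = 3050000.0 m^2 = 3.05 km^2

3.05 km^2


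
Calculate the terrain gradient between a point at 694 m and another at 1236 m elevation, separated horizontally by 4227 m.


gradient = (1236 - 694) / 4227 = 542 / 4227 = 0.1282

0.1282


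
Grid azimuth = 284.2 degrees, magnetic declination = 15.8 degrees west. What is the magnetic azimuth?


magnetic azimuth = grid azimuth - declination (east +ve)
mag_az = 284.2 - -15.8 = 300.0 degrees

300.0 degrees


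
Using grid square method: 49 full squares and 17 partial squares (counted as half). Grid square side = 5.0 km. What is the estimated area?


effective squares = 49 + 17 * 0.5 = 57.5
area = 57.5 * 25.0 = 1437.5 km^2

1437.5 km^2


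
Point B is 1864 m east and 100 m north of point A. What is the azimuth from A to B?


az = atan2(1864, 100) = 86.9 deg
adjusted to 0-360: 86.9 degrees

86.9 degrees


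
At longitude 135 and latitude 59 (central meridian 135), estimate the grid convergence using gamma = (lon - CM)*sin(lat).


gamma = (135 - 135) * sin(59) = 0 * 0.857167 = 0.0 degrees

0.0 degrees


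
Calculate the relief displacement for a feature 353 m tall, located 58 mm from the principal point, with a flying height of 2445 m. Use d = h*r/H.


d = h * r / H = 353 * 58 / 2445 = 8.37 mm

8.37 mm


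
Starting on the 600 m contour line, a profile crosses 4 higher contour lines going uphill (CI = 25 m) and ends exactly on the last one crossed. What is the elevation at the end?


elevation = 600 + 4 * 25 = 700 m

700 m


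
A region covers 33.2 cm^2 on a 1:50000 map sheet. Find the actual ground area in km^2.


ground_area = 33.2 * (50000/100)^2 = 8300000.0 m^2 = 8.3 km^2

8.3 km^2


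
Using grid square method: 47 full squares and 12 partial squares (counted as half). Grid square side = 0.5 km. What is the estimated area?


effective squares = 47 + 12 * 0.5 = 53.0
area = 53.0 * 0.25 = 13.25 km^2

13.25 km^2


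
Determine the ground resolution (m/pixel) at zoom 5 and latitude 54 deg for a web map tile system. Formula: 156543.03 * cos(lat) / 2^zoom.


res = 156543.03 * cos(54) / 2^5 = 156543.03 * 0.58778525 / 32 = 2875.43 m/pixel

2875.43 m/pixel


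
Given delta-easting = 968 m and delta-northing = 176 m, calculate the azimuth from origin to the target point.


az = atan2(968, 176) = 79.7 deg
adjusted to 0-360: 79.7 degrees

79.7 degrees


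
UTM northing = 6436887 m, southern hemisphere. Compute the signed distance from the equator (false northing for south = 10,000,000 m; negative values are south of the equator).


For southern: actual = 6436887 - 10000000 = -3563113 m

-3563113 m


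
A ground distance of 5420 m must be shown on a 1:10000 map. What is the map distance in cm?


map_cm = 5420 * 100 / 10000 = 54.2 cm

54.2 cm


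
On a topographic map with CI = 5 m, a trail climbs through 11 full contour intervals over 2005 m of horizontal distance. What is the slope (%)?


elevation change = 11 * 5 = 55 m
slope = 55 / 2005 * 100 = 2.7%

2.7%


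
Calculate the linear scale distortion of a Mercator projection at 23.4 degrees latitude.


SF = 1 / cos(23.4) = 1 / 0.917755 = 1.09

1.09


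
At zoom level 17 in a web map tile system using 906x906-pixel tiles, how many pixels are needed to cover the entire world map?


tiles per axis = 2^17 = 131072
total tiles = 131072^2 = 17179869184
pixels per axis = 131072 * 906 = 118751232
total pixels = 118751232^2 = 14101855101517824

14101855101517824 pixels


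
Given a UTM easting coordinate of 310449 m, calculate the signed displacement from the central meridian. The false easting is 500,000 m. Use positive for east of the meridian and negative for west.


displacement = 310449 - 500000 = -189551 m

-189551 m


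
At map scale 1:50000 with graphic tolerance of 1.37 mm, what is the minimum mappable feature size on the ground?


ground = 1.37 mm * 50000 / 1000 = 68.5 m

68.5 m


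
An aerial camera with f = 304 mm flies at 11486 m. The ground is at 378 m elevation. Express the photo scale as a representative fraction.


scale = f / (H - h) = 304 mm / 11108 m = 304 / 11108000 = 1:36539

1:36539


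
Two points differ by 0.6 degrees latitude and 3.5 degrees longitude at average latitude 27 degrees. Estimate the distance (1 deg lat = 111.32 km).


dlat_km = 0.6 * 111.32 = 66.792
dlon_km = 3.5 * 111.32 * cos(27) ≈ 347.154
dist = sqrt(66.792^2 + 347.154^2) ≈ 353.5 km

353.5 km


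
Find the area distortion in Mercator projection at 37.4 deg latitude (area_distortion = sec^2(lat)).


area_distortion = 1/cos^2(37.4) = 1.585

1.585


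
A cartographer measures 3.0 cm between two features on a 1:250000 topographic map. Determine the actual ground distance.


ground = 3.0 cm * 250000 / 100 = 7500.0 m = 7.5 km

7.5 km


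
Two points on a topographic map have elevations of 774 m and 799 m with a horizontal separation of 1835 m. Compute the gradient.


gradient = (799 - 774) / 1835 = 25 / 1835 = 0.0136

0.0136


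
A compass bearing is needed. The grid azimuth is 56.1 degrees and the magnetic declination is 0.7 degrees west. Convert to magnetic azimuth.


magnetic azimuth = grid azimuth - declination (east +ve)
mag_az = 56.1 - -0.7 = 56.8 degrees

56.8 degrees


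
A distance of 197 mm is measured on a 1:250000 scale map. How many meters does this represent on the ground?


ground = 197 mm * 250000 / 1000 = 49250.0 m

49250.0 m


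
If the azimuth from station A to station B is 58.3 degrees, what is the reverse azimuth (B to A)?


back azimuth = (58.3 + 180) mod 360 = 238.3 degrees

238.3 degrees


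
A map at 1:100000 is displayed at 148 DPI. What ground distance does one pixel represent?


pixel_cm = 2.54 / 148 ≈ 0.017162 cm
ground = pixel_cm * 100000 / 100 = 2.54 * 100000 / (148 * 100) = 254000 / 14800 ≈ 17.16 m

17.16 m


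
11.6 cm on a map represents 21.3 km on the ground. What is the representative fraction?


ground = 21.3 km = 2130000 cm; RF denominator = ground / map = 2130000 / 11.6 ≈ 183621; RF = 1:183621

1:183621


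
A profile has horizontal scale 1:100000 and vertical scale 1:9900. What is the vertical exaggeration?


VE = horizontal_scale / vertical_scale = 100000 / 9900 ≈ 10.1

10.1x


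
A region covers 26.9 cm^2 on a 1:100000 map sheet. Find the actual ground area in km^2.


ground_area = 26.9 * (100000/100)^2 = 26900000.0 m^2 = 26.9 km^2

26.9 km^2


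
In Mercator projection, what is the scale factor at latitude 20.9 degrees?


SF = 1 / cos(20.9) = 1 / 0.934204 = 1.07

1.07


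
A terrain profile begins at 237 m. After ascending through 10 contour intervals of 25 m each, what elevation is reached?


elevation = 237 + 10 * 25 = 487 m

487 m


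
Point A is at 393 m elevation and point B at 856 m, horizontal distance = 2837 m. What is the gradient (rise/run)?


gradient = (856 - 393) / 2837 = 463 / 2837 = 0.1632

0.1632


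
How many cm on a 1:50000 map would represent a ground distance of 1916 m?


map_cm = 1916 * 100 / 50000 = 3.832 cm ≈ 3.83 cm

3.83 cm


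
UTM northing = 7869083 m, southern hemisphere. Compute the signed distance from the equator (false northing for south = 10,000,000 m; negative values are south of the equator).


For southern: actual = 7869083 - 10000000 = -2130917 m

-2130917 m


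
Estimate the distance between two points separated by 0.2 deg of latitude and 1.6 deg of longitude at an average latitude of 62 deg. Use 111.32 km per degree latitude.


dlat_km = 0.2 * 111.32 = 22.264
dlon_km = 1.6 * 111.32 * cos(62) ≈ 83.619
dist = sqrt(22.264^2 + 83.619^2) ≈ 86.5 km

86.5 km


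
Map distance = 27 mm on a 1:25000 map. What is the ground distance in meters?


ground = 27 mm * 25000 / 1000 = 675.0 m

675.0 m


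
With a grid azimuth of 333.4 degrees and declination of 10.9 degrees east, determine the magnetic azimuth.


magnetic azimuth = grid azimuth - declination (east +ve)
mag_az = 333.4 - 10.9 = 322.5 degrees

322.5 degrees


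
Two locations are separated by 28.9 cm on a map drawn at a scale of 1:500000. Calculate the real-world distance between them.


ground = 28.9 cm * 500000 / 100 = 144500.0 m = 144.5 km

144.5 km


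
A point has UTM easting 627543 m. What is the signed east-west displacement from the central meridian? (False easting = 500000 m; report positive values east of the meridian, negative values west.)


displacement = 627543 - 500000 = 127543 m

127543 m


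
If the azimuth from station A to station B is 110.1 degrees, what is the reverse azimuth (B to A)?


back azimuth = (110.1 + 180) mod 360 = 290.1 degrees

290.1 degrees


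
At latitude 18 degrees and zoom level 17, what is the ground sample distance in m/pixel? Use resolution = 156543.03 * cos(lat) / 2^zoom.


res = 156543.03 * cos(18) / 2^17 = 156543.03 * 0.95105652 / 131072 = 1.14 m/pixel

1.14 m/pixel


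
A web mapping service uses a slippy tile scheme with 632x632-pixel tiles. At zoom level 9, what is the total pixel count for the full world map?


tiles per axis = 2^9 = 512
total tiles = 512^2 = 262144
pixels per axis = 512 * 632 = 323584
total pixels = 323584^2 = 104706605056

104706605056 pixels


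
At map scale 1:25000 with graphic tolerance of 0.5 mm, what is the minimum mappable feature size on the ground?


ground = 0.5 mm * 25000 / 1000 = 12.5 m

12.5 m


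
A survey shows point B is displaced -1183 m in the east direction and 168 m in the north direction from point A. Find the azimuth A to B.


az = atan2(-1183, 168) = -81.9 deg
adjusted to 0-360: 278.1 degrees

278.1 degrees


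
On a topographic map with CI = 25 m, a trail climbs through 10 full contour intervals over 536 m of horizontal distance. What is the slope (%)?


elevation change = 10 * 25 = 250 m
slope = 250 / 536 * 100 = 46.6%

46.6%


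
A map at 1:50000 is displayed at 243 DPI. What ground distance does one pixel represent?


pixel_cm = 2.54 / 243 ≈ 0.010453 cm
ground = pixel_cm * 50000 / 100 = 2.54 * 50000 / (243 * 100) = 127000 / 24300 ≈ 5.23 m

5.23 m


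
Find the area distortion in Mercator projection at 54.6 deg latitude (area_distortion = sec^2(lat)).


area_distortion = 1/cos^2(54.6) = 2.98

2.98


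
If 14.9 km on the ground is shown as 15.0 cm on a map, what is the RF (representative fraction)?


ground = 14.9 km = 1490000 cm; RF denominator = ground / map = 1490000 / 15.0 ≈ 99333; RF = 1:99333

1:99333


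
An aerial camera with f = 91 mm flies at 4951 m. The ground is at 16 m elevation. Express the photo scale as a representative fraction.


scale = f / (H - h) = 91 mm / 4935 m = 91 / 4935000 = 1:54231

1:54231


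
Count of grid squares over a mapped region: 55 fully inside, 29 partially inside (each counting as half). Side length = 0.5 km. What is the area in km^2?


effective squares = 55 + 29 * 0.5 = 69.5
area = 69.5 * 0.25 = 17.375 km^2

17.375 km^2


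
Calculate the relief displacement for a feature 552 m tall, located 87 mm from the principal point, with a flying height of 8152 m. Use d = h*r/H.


d = h * r / H = 552 * 87 / 8152 = 5.89 mm

5.89 mm


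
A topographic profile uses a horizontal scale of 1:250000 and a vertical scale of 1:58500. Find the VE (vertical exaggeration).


VE = horizontal_scale / vertical_scale = 250000 / 58500 ≈ 4.3

4.3x


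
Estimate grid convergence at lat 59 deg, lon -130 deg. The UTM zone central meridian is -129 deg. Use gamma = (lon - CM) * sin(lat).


gamma = (-130 - -129) * sin(59) = -1 * 0.857167 = -0.857 degrees

-0.857 degrees


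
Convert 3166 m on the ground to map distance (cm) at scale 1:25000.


map_cm = 3166 * 100 / 25000 = 12.664 cm ≈ 12.66 cm

12.66 cm


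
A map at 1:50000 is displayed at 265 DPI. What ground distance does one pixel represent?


pixel_cm = 2.54 / 265 ≈ 0.009585 cm
ground = pixel_cm * 50000 / 100 = 2.54 * 50000 / (265 * 100) = 127000 / 26500 ≈ 4.79 m

4.79 m


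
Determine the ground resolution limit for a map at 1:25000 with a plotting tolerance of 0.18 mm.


ground = 0.18 mm * 25000 / 1000 = 4.5 m

4.5 m


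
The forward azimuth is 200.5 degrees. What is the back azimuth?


back azimuth = (200.5 + 180) mod 360 = 20.5 degrees

20.5 degrees


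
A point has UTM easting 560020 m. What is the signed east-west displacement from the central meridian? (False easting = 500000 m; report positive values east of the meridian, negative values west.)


displacement = 560020 - 500000 = 60020 m

60020 m


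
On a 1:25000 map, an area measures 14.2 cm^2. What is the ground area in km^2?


ground_area = 14.2 * (25000/100)^2 = 887500.0 m^2 = 0.8875 km^2 ≈ 0.888 km^2

0.888 km^2


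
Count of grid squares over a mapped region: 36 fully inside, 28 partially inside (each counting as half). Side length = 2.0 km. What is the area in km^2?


effective squares = 36 + 28 * 0.5 = 50.0
area = 50.0 * 4.0 = 200.0 km^2

200.0 km^2


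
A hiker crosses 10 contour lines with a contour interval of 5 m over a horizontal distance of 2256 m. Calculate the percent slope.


elevation change = 10 * 5 = 50 m
slope = 50 / 2256 * 100 = 2.2%

2.2%


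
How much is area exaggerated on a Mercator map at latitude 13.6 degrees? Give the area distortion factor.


area_distortion = 1/cos^2(13.6) = 1.059

1.059


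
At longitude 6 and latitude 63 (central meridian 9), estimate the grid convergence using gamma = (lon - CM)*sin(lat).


gamma = (6 - 9) * sin(63) = -3 * 0.891007 = -2.673 degrees

-2.673 degrees


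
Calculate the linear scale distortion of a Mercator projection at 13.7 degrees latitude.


SF = 1 / cos(13.7) = 1 / 0.971549 = 1.029

1.029


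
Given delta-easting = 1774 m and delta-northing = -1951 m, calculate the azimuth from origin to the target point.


az = atan2(1774, -1951) = 137.7 deg
adjusted to 0-360: 137.7 degrees

137.7 degrees


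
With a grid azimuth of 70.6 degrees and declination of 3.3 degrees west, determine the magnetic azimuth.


magnetic azimuth = grid azimuth - declination (east +ve)
mag_az = 70.6 - -3.3 = 73.9 degrees

73.9 degrees


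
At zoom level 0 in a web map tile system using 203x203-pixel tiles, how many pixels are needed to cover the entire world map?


tiles per axis = 2^0 = 1
total tiles = 1^2 = 1
pixels per axis = 1 * 203 = 203
total pixels = 203^2 = 41209

41209 pixels


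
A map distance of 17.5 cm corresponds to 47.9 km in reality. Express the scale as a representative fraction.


ground = 47.9 km = 4790000 cm; RF denominator = ground / map = 4790000 / 17.5 ≈ 273714; RF = 1:273714

1:273714


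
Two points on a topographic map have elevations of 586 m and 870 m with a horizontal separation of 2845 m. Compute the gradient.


gradient = (870 - 586) / 2845 = 284 / 2845 = 0.0998

0.0998


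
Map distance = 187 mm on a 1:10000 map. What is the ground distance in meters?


ground = 187 mm * 10000 / 1000 = 1870.0 m

1870.0 m


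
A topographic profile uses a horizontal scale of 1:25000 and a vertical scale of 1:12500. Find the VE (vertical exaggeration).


VE = horizontal_scale / vertical_scale = 25000 / 12500 = 2.0

2.0x


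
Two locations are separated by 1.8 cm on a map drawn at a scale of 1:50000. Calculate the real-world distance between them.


ground = 1.8 cm * 50000 / 100 = 900.0 m

900.0 m


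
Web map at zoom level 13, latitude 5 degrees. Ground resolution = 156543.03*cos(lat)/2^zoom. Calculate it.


res = 156543.03 * cos(5) / 2^13 = 156543.03 * 0.9961947 / 8192 = 19.04 m/pixel

19.04 m/pixel


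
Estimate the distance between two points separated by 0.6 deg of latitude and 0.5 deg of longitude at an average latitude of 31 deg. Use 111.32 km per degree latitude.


dlat_km = 0.6 * 111.32 = 66.792
dlon_km = 0.5 * 111.32 * cos(31) ≈ 47.71
dist = sqrt(66.792^2 + 47.71^2) ≈ 82.1 km

82.1 km


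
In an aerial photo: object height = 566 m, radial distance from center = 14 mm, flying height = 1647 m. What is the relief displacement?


d = h * r / H = 566 * 14 / 1647 = 4.81 mm

4.81 mm


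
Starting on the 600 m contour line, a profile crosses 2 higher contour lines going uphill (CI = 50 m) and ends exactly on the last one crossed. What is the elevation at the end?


elevation = 600 + 2 * 50 = 700 m

700 m


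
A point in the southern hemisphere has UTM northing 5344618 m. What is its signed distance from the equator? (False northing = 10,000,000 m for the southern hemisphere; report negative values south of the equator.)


For southern: actual = 5344618 - 10000000 = -4655382 m

-4655382 m


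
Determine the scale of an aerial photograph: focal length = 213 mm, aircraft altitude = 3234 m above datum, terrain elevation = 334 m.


scale = f / (H - h) = 213 mm / 2900 m = 213 / 2900000 = 1:13615

1:13615


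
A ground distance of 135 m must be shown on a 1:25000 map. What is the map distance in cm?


map_cm = 135 * 100 / 25000 = 0.54 cm

0.54 cm


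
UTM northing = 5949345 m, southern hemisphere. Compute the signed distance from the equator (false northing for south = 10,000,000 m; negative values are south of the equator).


For southern: actual = 5949345 - 10000000 = -4050655 m

-4050655 m


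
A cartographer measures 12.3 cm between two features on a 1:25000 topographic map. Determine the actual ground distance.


ground = 12.3 cm * 25000 / 100 = 3075.0 m = 3.075 km

3.075 km


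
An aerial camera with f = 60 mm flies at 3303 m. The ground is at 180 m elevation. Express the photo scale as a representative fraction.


scale = f / (H - h) = 60 mm / 3123 m = 60 / 3123000 = 1:52050

1:52050


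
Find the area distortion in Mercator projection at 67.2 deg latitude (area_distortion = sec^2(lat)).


area_distortion = 1/cos^2(67.2) = 6.659

6.659


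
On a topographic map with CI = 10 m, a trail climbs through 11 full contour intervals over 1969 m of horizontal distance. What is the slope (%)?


elevation change = 11 * 10 = 110 m
slope = 110 / 1969 * 100 = 5.6%

5.6%


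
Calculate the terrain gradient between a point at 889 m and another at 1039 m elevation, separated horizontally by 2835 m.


gradient = (1039 - 889) / 2835 = 150 / 2835 = 0.0529

0.0529


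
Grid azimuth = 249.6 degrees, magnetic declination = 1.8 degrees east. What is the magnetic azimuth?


magnetic azimuth = grid azimuth - declination (east +ve)
mag_az = 249.6 - 1.8 = 247.8 degrees

247.8 degrees


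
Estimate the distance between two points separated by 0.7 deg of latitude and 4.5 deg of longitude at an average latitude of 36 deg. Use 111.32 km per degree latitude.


dlat_km = 0.7 * 111.32 = 77.924
dlon_km = 4.5 * 111.32 * cos(36) ≈ 405.269
dist = sqrt(77.924^2 + 405.269^2) ≈ 412.7 km

412.7 km


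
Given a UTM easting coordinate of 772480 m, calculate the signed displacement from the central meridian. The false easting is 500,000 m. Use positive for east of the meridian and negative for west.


displacement = 772480 - 500000 = 272480 m

272480 m


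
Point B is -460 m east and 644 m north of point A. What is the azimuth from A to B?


az = atan2(-460, 644) = -35.5 deg
adjusted to 0-360: 324.5 degrees

324.5 degrees


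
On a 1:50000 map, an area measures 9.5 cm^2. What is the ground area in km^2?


ground_area = 9.5 * (50000/100)^2 = 2375000.0 m^2 = 2.375 km^2

2.375 km^2


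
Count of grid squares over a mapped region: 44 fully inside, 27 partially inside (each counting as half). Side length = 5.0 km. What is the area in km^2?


effective squares = 44 + 27 * 0.5 = 57.5
area = 57.5 * 25.0 = 1437.5 km^2

1437.5 km^2


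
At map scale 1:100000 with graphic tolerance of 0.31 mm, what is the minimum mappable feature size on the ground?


ground = 0.31 mm * 100000 / 1000 = 31.0 m

31.0 m


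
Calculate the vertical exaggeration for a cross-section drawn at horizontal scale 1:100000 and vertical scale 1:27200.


VE = horizontal_scale / vertical_scale = 100000 / 27200 ≈ 3.7

3.7x


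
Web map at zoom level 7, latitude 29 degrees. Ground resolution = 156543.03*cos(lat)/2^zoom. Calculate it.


res = 156543.03 * cos(29) / 2^7 = 156543.03 * 0.87461971 / 128 = 1069.65 m/pixel

1069.65 m/pixel


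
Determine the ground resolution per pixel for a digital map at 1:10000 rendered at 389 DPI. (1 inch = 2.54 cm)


pixel_cm = 2.54 / 389 ≈ 0.00653 cm
ground = pixel_cm * 10000 / 100 = 2.54 * 10000 / (389 * 100) = 25400 / 38900 ≈ 0.65 m

0.65 m


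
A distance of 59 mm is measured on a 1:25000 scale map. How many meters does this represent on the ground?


ground = 59 mm * 25000 / 1000 = 1475.0 m

1475.0 m


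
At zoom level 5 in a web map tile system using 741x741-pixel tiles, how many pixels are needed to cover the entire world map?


tiles per axis = 2^5 = 32
total tiles = 32^2 = 1024
pixels per axis = 32 * 741 = 23712
total pixels = 23712^2 = 562258944

562258944 pixels


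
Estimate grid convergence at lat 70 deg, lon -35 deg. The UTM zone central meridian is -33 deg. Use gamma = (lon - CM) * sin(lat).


gamma = (-35 - -33) * sin(70) = -2 * 0.939693 = -1.879 degrees

-1.879 degrees


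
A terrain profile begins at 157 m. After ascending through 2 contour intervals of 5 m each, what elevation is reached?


elevation = 157 + 2 * 5 = 167 m

167 m


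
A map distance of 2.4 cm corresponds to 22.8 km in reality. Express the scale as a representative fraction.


ground = 22.8 km = 2280000 cm; RF denominator = ground / map = 2280000 / 2.4 = 950000; RF = 1:950000

1:950000


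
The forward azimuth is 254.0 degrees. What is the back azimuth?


back azimuth = (254.0 + 180) mod 360 = 74.0 degrees

74.0 degrees


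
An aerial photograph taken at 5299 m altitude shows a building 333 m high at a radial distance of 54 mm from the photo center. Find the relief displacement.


d = h * r / H = 333 * 54 / 5299 = 3.39 mm

3.39 mm


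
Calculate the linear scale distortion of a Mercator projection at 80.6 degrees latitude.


SF = 1 / cos(80.6) = 1 / 0.163326 = 6.123

6.123


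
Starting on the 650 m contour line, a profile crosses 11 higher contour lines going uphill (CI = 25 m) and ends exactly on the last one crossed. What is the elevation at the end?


elevation = 650 + 11 * 25 = 925 m

925 m


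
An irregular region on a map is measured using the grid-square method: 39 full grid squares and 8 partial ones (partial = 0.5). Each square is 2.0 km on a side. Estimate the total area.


effective squares = 39 + 8 * 0.5 = 43.0
area = 43.0 * 4.0 = 172.0 km^2

172.0 km^2


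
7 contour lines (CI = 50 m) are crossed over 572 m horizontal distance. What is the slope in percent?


elevation change = 7 * 50 = 350 m
slope = 350 / 572 * 100 = 61.2%

61.2%


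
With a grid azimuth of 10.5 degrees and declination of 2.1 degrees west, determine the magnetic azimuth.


magnetic azimuth = grid azimuth - declination (east +ve)
mag_az = 10.5 - -2.1 = 12.6 degrees

12.6 degrees


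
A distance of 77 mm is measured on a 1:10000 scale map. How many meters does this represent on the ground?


ground = 77 mm * 10000 / 1000 = 770.0 m

770.0 m


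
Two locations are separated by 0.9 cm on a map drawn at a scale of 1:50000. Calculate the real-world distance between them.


ground = 0.9 cm * 50000 / 100 = 450.0 m

450.0 m


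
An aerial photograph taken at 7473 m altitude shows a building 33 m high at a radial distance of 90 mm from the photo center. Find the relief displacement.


d = h * r / H = 33 * 90 / 7473 = 0.4 mm

0.4 mm


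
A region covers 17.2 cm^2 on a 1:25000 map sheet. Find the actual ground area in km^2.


ground_area = 17.2 * (25000/100)^2 = 1075000.0 m^2 = 1.075 km^2

1.075 km^2


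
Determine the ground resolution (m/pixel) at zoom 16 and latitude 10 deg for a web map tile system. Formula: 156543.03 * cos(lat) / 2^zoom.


res = 156543.03 * cos(10) / 2^16 = 156543.03 * 0.98480775 / 65536 = 2.35 m/pixel

2.35 m/pixel


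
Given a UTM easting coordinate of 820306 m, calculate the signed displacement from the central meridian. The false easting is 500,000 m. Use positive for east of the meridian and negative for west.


displacement = 820306 - 500000 = 320306 m

320306 m


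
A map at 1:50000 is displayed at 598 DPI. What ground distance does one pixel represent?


pixel_cm = 2.54 / 598 ≈ 0.004247 cm
ground = pixel_cm * 50000 / 100 = 2.54 * 50000 / (598 * 100) = 127000 / 59800 ≈ 2.12 m

2.12 m


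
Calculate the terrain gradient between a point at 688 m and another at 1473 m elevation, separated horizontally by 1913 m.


gradient = (1473 - 688) / 1913 = 785 / 1913 = 0.4104

0.4104


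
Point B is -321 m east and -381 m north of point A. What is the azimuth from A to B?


az = atan2(-321, -381) = -139.9 deg
adjusted to 0-360: 220.1 degrees

220.1 degrees


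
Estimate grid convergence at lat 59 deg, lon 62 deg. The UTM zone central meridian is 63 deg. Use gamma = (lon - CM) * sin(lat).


gamma = (62 - 63) * sin(59) = -1 * 0.857167 = -0.857 degrees

-0.857 degrees


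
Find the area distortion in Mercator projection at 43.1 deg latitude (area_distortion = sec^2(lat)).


area_distortion = 1/cos^2(43.1) = 1.876

1.876


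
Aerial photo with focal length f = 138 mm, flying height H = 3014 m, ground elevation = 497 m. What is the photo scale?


scale = f / (H - h) = 138 mm / 2517 m = 138 / 2517000 = 1:18239

1:18239


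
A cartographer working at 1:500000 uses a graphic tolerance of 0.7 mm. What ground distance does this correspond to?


ground = 0.7 mm * 500000 / 1000 = 350.0 m

350.0 m


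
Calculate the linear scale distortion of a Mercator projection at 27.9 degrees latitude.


SF = 1 / cos(27.9) = 1 / 0.883766 = 1.132

1.132


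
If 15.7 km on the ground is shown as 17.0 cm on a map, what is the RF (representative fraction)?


ground = 15.7 km = 1570000 cm; RF denominator = ground / map = 1570000 / 17.0 ≈ 92353; RF = 1:92353

1:92353


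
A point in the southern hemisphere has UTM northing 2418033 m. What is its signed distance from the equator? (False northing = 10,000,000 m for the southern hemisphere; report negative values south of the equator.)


For southern: actual = 2418033 - 10000000 = -7581967 m

-7581967 m


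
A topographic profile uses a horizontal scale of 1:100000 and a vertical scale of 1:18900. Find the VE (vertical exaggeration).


VE = horizontal_scale / vertical_scale = 100000 / 18900 ≈ 5.3

5.3x


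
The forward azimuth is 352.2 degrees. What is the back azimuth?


back azimuth = (352.2 + 180) mod 360 = 172.2 degrees

172.2 degrees


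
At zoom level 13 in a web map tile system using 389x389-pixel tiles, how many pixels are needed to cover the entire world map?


tiles per axis = 2^13 = 8192
total tiles = 8192^2 = 67108864
pixels per axis = 8192 * 389 = 3186688
total pixels = 3186688^2 = 10154980409344

10154980409344 pixels


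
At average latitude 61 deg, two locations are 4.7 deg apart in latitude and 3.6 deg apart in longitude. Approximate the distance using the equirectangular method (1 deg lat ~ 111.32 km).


dlat_km = 4.7 * 111.32 = 523.204
dlon_km = 3.6 * 111.32 * cos(61) ≈ 194.288
dist = sqrt(523.204^2 + 194.288^2) ≈ 558.1 km

558.1 km


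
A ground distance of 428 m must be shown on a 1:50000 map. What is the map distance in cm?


map_cm = 428 * 100 / 50000 = 0.856 cm ≈ 0.86 cm

0.86 cm


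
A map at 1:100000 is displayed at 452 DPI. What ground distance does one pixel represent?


pixel_cm = 2.54 / 452 ≈ 0.005619 cm
ground = pixel_cm * 100000 / 100 = 2.54 * 100000 / (452 * 100) = 254000 / 45200 ≈ 5.62 m

5.62 m


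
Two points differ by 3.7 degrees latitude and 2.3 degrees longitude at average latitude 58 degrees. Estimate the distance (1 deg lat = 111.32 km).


dlat_km = 3.7 * 111.32 = 411.884
dlon_km = 2.3 * 111.32 * cos(58) ≈ 135.678
dist = sqrt(411.884^2 + 135.678^2) ≈ 433.7 km

433.7 km


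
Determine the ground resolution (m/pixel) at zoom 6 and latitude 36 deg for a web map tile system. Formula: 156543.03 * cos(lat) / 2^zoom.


res = 156543.03 * cos(36) / 2^6 = 156543.03 * 0.80901699 / 64 = 1978.84 m/pixel

1978.84 m/pixel


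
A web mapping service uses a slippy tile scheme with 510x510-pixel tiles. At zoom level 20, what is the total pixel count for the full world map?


tiles per axis = 2^20 = 1048576
total tiles = 1048576^2 = 1099511627776
pixels per axis = 1048576 * 510 = 534773760
total pixels = 534773760^2 = 285982974384537600

285982974384537600 pixels


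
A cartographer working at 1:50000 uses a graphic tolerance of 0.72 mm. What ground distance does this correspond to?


ground = 0.72 mm * 50000 / 1000 = 36.0 m

36.0 m


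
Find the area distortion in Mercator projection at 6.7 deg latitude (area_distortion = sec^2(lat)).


area_distortion = 1/cos^2(6.7) = 1.014

1.014


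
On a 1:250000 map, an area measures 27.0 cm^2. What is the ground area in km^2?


ground_area = 27.0 * (250000/100)^2 = 168750000.0 m^2 = 168.75 km^2

168.75 km^2


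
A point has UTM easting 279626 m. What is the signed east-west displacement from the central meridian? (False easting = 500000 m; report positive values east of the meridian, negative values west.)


displacement = 279626 - 500000 = -220374 m

-220374 m


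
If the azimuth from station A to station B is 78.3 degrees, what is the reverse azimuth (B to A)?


back azimuth = (78.3 + 180) mod 360 = 258.3 degrees

258.3 degrees


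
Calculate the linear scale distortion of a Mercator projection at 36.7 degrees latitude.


SF = 1 / cos(36.7) = 1 / 0.801776 = 1.247

1.247


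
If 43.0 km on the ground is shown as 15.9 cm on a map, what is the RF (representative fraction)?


ground = 43.0 km = 4300000 cm; RF denominator = ground / map = 4300000 / 15.9 ≈ 270440; RF = 1:270440

1:270440


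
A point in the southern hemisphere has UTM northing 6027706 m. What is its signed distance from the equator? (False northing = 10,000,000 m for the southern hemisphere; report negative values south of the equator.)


For southern: actual = 6027706 - 10000000 = -3972294 m

-3972294 m


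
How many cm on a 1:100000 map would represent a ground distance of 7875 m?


map_cm = 7875 * 100 / 100000 = 7.875 cm ≈ 7.88 cm

7.88 cm


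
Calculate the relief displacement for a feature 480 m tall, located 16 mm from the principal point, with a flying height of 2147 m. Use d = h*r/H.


d = h * r / H = 480 * 16 / 2147 = 3.58 mm

3.58 mm


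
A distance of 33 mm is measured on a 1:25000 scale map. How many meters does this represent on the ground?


ground = 33 mm * 25000 / 1000 = 825.0 m

825.0 m


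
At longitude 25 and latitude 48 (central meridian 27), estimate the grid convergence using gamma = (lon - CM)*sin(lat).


gamma = (25 - 27) * sin(48) = -2 * 0.743145 = -1.486 degrees

-1.486 degrees


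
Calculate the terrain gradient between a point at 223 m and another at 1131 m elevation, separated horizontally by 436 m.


gradient = (1131 - 223) / 436 = 908 / 436 = 2.0826

2.0826


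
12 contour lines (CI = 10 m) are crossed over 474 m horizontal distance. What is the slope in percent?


elevation change = 12 * 10 = 120 m
slope = 120 / 474 * 100 = 25.3%

25.3%


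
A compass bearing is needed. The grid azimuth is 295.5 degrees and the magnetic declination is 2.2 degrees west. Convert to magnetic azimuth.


magnetic azimuth = grid azimuth - declination (east +ve)
mag_az = 295.5 - -2.2 = 297.7 degrees

297.7 degrees


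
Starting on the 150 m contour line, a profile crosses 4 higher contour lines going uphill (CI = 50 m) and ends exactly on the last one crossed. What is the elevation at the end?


elevation = 150 + 4 * 50 = 350 m

350 m


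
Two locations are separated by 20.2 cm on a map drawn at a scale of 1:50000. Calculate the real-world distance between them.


ground = 20.2 cm * 50000 / 100 = 10100.0 m = 10.1 km

10.1 km


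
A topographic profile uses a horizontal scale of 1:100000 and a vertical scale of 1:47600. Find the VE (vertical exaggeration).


VE = horizontal_scale / vertical_scale = 100000 / 47600 ≈ 2.1

2.1x


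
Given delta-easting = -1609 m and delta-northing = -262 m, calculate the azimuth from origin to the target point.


az = atan2(-1609, -262) = -99.2 deg
adjusted to 0-360: 260.8 degrees

260.8 degrees


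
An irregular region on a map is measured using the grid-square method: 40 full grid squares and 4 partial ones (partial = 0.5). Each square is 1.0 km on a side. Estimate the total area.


effective squares = 40 + 4 * 0.5 = 42.0
area = 42.0 * 1.0 = 42.0 km^2

42.0 km^2


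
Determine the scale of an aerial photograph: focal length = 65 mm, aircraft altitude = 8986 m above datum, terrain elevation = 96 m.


scale = f / (H - h) = 65 mm / 8890 m = 65 / 8890000 = 1:136769

1:136769


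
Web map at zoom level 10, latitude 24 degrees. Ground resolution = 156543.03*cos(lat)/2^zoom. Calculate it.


res = 156543.03 * cos(24) / 2^10 = 156543.03 * 0.91354546 / 1024 = 139.66 m/pixel

139.66 m/pixel


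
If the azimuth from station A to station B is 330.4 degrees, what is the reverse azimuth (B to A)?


back azimuth = (330.4 + 180) mod 360 = 150.4 degrees

150.4 degrees


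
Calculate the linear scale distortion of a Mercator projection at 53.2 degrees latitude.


SF = 1 / cos(53.2) = 1 / 0.599024 = 1.669

1.669


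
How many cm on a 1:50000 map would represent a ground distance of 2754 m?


map_cm = 2754 * 100 / 50000 = 5.508 cm ≈ 5.51 cm

5.51 cm


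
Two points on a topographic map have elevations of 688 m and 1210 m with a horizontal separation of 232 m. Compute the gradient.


gradient = (1210 - 688) / 232 = 522 / 232 = 2.25

2.25


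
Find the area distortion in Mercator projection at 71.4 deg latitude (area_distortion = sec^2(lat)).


area_distortion = 1/cos^2(71.4) = 9.829

9.829


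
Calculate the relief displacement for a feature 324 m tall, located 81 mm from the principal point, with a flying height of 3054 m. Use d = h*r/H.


d = h * r / H = 324 * 81 / 3054 = 8.59 mm

8.59 mm


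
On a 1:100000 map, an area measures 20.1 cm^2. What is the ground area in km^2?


ground_area = 20.1 * (100000/100)^2 = 20100000.0 m^2 = 20.1 km^2

20.1 km^2


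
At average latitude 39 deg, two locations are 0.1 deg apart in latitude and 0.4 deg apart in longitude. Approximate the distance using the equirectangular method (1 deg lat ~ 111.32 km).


dlat_km = 0.1 * 111.32 = 11.132
dlon_km = 0.4 * 111.32 * cos(39) ≈ 34.605
dist = sqrt(11.132^2 + 34.605^2) ≈ 36.4 km

36.4 km


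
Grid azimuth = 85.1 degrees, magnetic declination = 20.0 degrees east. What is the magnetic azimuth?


magnetic azimuth = grid azimuth - declination (east +ve)
mag_az = 85.1 - 20.0 = 65.1 degrees

65.1 degrees


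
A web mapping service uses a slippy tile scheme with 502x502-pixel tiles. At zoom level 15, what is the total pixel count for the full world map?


tiles per axis = 2^15 = 32768
total tiles = 32768^2 = 1073741824
pixels per axis = 32768 * 502 = 16449536
total pixels = 16449536^2 = 270587234615296

270587234615296 pixels


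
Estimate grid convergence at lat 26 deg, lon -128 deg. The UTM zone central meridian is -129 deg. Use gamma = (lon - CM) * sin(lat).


gamma = (-128 - -129) * sin(26) = 1 * 0.438371 = 0.438 degrees

0.438 degrees


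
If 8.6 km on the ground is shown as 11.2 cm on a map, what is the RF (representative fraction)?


ground = 8.6 km = 860000 cm; RF denominator = ground / map = 860000 / 11.2 ≈ 76786; RF = 1:76786

1:76786


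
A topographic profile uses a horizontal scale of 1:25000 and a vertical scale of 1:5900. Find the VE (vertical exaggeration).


VE = horizontal_scale / vertical_scale = 25000 / 5900 ≈ 4.2

4.2x


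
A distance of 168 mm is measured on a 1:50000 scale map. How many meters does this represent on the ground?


ground = 168 mm * 50000 / 1000 = 8400.0 m

8400.0 m


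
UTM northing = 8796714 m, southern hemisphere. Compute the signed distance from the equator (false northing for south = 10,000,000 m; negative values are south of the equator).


For southern: actual = 8796714 - 10000000 = -1203286 m

-1203286 m


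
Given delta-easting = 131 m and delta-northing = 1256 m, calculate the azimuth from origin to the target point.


az = atan2(131, 1256) = 6.0 deg
adjusted to 0-360: 6.0 degrees

6.0 degrees


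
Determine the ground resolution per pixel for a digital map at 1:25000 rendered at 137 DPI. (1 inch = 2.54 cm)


pixel_cm = 2.54 / 137 ≈ 0.01854 cm
ground = pixel_cm * 25000 / 100 = 2.54 * 25000 / (137 * 100) = 63500 / 13700 ≈ 4.64 m

4.64 m


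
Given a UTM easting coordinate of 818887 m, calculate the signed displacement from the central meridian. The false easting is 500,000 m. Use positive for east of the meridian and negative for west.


displacement = 818887 - 500000 = 318887 m

318887 m


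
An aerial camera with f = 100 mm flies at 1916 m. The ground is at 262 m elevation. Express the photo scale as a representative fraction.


scale = f / (H - h) = 100 mm / 1654 m = 100 / 1654000 = 1:16540

1:16540


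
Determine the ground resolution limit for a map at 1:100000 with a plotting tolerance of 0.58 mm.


ground = 0.58 mm * 100000 / 1000 = 58.0 m

58.0 m


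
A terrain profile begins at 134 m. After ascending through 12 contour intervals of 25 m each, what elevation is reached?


elevation = 134 + 12 * 25 = 434 m

434 m
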